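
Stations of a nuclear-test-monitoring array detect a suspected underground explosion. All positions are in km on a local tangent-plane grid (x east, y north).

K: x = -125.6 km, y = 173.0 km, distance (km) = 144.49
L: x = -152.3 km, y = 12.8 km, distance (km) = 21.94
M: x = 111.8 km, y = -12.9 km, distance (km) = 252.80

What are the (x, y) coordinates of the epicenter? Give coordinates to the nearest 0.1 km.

Circle about each station: (x + 125.6)² + (y − 173.0)² = 144.49²; (x + 152.3)² + (y − 12.8)² = 21.94²; (x − 111.8)² + (y + 12.9)² = 252.80².
Subtracting the K equation from the L and M equations removes the quadratic terms:
-53.4 x − 320.4 y = -1949.23
474.8 x − 371.8 y = -76069.19
Solving the 2×2 system: x ≈ -137.5, y ≈ 29.0 km.

-137.5 km east, 29.0 km north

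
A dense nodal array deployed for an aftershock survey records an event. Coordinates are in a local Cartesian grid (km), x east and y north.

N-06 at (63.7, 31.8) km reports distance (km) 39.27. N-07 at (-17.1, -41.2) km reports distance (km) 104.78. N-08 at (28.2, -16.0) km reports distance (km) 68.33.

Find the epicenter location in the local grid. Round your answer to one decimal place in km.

(30.2, 52.3)

Circle about each station: (x − 63.7)² + (y − 31.8)² = 39.27²; (x + 17.1)² + (y + 41.2)² = 104.78²; (x − 28.2)² + (y + 16.0)² = 68.33².
Subtracting the N-06 equation from the N-07 and N-08 equations removes the quadratic terms:
-161.6 x − 146.0 y = -12515.80
-71.0 x − 95.6 y = -7144.55
Solving the 2×2 system: x ≈ 30.2, y ≈ 52.3 km.
Check against N-06 (with the unrounded x, y): √((x − 63.7)²+(y − 31.8)²) = 39.30 ≈ 39.27 km. ✓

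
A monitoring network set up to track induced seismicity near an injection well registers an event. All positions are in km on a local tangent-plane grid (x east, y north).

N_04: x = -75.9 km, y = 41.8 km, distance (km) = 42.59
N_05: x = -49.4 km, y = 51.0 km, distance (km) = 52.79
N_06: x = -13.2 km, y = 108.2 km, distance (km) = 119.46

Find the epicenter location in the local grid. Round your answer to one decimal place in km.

Circle about each station: (x + 75.9)² + (y − 41.8)² = 42.59²; (x + 49.4)² + (y − 51.0)² = 52.79²; (x + 13.2)² + (y − 108.2)² = 119.46².
Subtracting the N_04 equation from the N_05 and N_06 equations removes the quadratic terms:
53.0 x + 18.4 y = -3439.57
125.4 x + 132.8 y = -8083.35
Solving the 2×2 system: x ≈ -65.1, y ≈ 0.6 km.

x ≈ -65.1 km, y ≈ 0.6 km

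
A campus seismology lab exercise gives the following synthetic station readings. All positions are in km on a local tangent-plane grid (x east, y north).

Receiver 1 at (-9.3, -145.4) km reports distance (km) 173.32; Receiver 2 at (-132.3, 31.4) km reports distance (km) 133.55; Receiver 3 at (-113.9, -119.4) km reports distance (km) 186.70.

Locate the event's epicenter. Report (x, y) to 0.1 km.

x ≈ 1.2 km, y ≈ 27.6 km

Circle about each station: (x + 9.3)² + (y + 145.4)² = 173.32²; (x + 132.3)² + (y − 31.4)² = 133.55²; (x + 113.9)² + (y + 119.4)² = 186.70².
Subtracting pairs of circle equations eliminates x²+y² and gives linear equations (the radical axes):
-246.0 x + 353.6 y = 9465.82
-209.2 x + 52.0 y = 1184.85
Solving the 2×2 system: x ≈ 1.2, y ≈ 27.6 km.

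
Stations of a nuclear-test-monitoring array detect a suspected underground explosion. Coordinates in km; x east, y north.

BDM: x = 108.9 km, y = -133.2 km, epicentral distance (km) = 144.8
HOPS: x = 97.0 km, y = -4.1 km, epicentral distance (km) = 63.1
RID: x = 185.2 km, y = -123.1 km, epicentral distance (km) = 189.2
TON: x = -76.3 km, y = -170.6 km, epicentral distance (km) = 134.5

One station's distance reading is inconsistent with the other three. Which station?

Solve using three stations at a time. Using BDM, HOPS, RID (subtract circle equations pairwise → linear system) gives (x, y) ≈ (34.1, -9.2).
Distances from that point to each station vs reported:
  BDM: calculated 144.8 vs reported 144.8 → residual 0.0 km
  HOPS: calculated 63.1 vs reported 63.1 → residual 0.0 km
  RID: calculated 189.2 vs reported 189.2 → residual 0.0 km
  TON: calculated 195.6 vs reported 134.5 → residual 61.1 km
BDM, HOPS, RID are mutually consistent (residuals ≈ 0); TON is off by 61.1 km.

TON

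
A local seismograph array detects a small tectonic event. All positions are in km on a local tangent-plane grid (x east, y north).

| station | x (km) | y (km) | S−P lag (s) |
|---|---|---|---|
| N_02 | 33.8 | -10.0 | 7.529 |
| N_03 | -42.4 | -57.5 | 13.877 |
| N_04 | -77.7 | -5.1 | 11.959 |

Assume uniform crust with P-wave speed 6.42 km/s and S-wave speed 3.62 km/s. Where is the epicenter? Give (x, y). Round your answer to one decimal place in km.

x ≈ 7.1 km, y ≈ 46.5 km

Distance from S−P lag: d = Δt · v_P v_S / (v_P − v_S) = Δt · (6.42·3.62)/(6.42−3.62) ≈ 8.3001·Δt.
So d_N_02 = 62.49, d_N_03 = 115.18, d_N_04 = 99.26 km.
Circle about each station: (x − 33.8)² + (y + 10.0)² = 62.49²; (x + 42.4)² + (y + 57.5)² = 115.18²; (x + 77.7)² + (y + 5.1)² = 99.26².
Subtracting pairs of circle equations eliminates x²+y² and gives linear equations (the radical axes):
-152.4 x − 95.0 y = -5499.86
-223.0 x + 9.8 y = -1126.69
Solving the 2×2 system: x ≈ 7.1, y ≈ 46.5 km.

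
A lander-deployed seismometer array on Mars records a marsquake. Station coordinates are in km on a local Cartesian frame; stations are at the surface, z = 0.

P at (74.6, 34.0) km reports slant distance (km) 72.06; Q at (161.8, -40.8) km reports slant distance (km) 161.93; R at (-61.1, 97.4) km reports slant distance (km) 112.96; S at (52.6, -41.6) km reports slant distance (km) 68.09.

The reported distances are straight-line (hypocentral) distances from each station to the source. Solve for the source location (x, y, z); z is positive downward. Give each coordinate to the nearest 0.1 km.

x ≈ 8.0 km, y ≈ 8.7 km, depth ≈ 10.8 km

Each station gives a sphere (x−x_i)² + (y−y_i)² + z² = d_i² (stations at z=0).
Subtracting the P sphere from Q and R: z² cancels, leaving linear equations in x and y:
174.4 x − 149.6 y = 94.04
-271.4 x + 126.8 y = -1068.51
Solving: x ≈ 8.001, y ≈ 8.699 km (keep extra digits for the depth step; rounded: 8.0, 8.7).
Then from the P sphere: z² = 72.06² − (x − 74.6)² − (y − 34.0)² with x = 8.001, y = 8.699, so z ≈ 10.820 ≈ 10.8 km.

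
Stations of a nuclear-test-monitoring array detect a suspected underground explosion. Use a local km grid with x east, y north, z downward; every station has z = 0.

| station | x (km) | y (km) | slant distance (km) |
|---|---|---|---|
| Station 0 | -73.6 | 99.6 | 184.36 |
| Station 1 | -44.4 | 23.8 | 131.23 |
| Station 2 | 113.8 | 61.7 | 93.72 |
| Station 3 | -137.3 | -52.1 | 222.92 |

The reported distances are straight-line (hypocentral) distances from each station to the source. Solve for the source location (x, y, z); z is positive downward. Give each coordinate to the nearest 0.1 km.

(71.3, 1.3, 57.7)

Each station gives a sphere (x−x_i)² + (y−y_i)² + z² = d_i² (stations at z=0).
Subtracting the Station 0 sphere from Station 1 and Station 2: z² cancels, leaving linear equations in x and y:
58.4 x − 151.6 y = 3967.98
374.8 x − 75.8 y = 26625.38
Solving: x ≈ 71.300, y ≈ 1.293 km (keep extra digits for the depth step; rounded: 71.3, 1.3).
Then from the Station 0 sphere: z² = 184.36² − (x + 73.6)² − (y − 99.6)² with x = 71.300, y = 1.293, so z ≈ 57.692 ≈ 57.7 km.
Check against Station 3 (with the unrounded solution): distance 222.92 ≈ 222.92 km. ✓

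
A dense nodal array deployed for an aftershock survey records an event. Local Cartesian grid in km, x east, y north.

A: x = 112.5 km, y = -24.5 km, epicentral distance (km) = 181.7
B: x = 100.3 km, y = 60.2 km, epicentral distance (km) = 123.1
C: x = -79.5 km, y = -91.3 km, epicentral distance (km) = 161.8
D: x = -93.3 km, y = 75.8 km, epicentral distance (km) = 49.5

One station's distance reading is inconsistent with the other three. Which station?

Solve using three stations at a time. Using A, C, D (subtract circle equations pairwise → linear system) gives (x, y) ≈ (-44.7, 66.7).
Distances from that point to each station vs reported:
  A: calculated 181.7 vs reported 181.7 → residual 0.0 km
  B: calculated 145.1 vs reported 123.1 → residual 22.0 km
  C: calculated 161.8 vs reported 161.8 → residual 0.0 km
  D: calculated 49.5 vs reported 49.5 → residual 0.0 km
A, C, D are mutually consistent (residuals ≈ 0); B is off by 22.0 km.

B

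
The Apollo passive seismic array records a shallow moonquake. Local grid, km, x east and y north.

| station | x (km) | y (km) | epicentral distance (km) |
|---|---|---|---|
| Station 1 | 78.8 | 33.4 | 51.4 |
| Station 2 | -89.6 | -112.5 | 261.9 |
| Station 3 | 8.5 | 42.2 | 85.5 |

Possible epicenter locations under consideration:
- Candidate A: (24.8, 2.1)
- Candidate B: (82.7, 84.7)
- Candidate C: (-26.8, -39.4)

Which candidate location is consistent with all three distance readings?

Candidate B

For each candidate, compare |candidate − station| to the reported distance:
Candidate A: residuals Station 1 11.0, Station 2 100.0, Station 3 42.2 → max 100.0 km
Candidate B: residuals Station 1 0.0, Station 2 0.0, Station 3 0.0 → max 0.0 km
Candidate C: residuals Station 1 76.9, Station 2 165.5, Station 3 3.4 → max 165.5 km
Only Candidate B has all residuals ≈ 0.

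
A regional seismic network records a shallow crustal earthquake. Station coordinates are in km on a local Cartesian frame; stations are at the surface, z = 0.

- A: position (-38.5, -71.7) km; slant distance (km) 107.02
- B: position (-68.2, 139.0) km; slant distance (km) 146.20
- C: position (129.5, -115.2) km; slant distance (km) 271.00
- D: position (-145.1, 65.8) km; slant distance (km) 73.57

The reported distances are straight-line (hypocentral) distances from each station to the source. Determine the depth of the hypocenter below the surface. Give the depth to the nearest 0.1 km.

Each station gives a sphere (x−x_i)² + (y−y_i)² + z² = d_i² (stations at z=0).
Subtracting the A sphere from B and C: z² cancels, leaving linear equations in x and y:
-59.4 x + 421.4 y = 7427.94
336.0 x − 87.0 y = -38569.57
Solving: x ≈ -114.402, y ≈ 1.501 km (keep extra digits for the depth step; rounded: -114.4, 1.5).
Then from the A sphere: z² = 107.02² − (x + 38.5)² − (y + 71.7)² with x = -114.402, y = 1.501, so z ≈ 18.270 ≈ 18.3 km.
Check against D (with the unrounded solution): distance 73.56 ≈ 73.57 km. ✓

18.3 km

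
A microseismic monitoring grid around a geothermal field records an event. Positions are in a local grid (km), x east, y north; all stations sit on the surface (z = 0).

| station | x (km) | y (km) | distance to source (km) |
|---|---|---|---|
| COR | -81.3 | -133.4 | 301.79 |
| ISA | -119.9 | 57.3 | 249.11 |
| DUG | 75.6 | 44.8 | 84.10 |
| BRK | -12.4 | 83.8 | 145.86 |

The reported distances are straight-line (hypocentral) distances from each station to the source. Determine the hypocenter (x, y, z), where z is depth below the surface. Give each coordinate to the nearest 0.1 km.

Each station gives a sphere (x−x_i)² + (y−y_i)² + z² = d_i² (stations at z=0).
Subtracting the COR sphere from ISA and DUG: z² cancels, leaving linear equations in x and y:
-77.2 x + 381.4 y = 22275.46
313.8 x + 356.4 y = 67321.54
Solving: x ≈ 120.501, y ≈ 82.795 km (keep extra digits for the depth step; rounded: 120.5, 82.8).
Then from the COR sphere: z² = 301.79² − (x + 81.3)² − (y + 133.4)² with x = 120.501, y = 82.795, so z ≈ 60.111 ≈ 60.1 km.
Check against BRK (with the unrounded solution): distance 145.87 ≈ 145.86 km. ✓

x ≈ 120.5 km, y ≈ 82.8 km, depth ≈ 60.1 km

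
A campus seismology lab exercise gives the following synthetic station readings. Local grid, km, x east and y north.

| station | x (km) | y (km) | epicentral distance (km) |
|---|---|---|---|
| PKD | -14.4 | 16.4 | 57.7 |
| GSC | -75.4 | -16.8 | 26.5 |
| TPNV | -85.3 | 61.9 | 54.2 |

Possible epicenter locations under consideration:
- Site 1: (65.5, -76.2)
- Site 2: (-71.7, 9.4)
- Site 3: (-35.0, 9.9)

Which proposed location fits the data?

For each candidate, compare |candidate − station| to the reported distance:
Site 1: residuals PKD 64.6, GSC 126.4, TPNV 150.3 → max 150.3 km
Site 2: residuals PKD 0.0, GSC 0.0, TPNV 0.0 → max 0.0 km
Site 3: residuals PKD 36.1, GSC 21.9, TPNV 18.1 → max 36.1 km
Only Site 2 has all residuals ≈ 0.

Site 2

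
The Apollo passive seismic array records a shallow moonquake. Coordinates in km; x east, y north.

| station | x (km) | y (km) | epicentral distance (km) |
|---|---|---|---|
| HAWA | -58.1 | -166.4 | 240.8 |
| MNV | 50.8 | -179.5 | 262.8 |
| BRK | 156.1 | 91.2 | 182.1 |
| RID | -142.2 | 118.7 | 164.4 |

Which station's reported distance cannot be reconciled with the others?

RID

Solve using three stations at a time. Using HAWA, MNV, BRK (subtract circle equations pairwise → linear system) gives (x, y) ≈ (-25.0, 72.1).
Distances from that point to each station vs reported:
  HAWA: calculated 240.8 vs reported 240.8 → residual 0.0 km
  MNV: calculated 262.8 vs reported 262.8 → residual 0.0 km
  BRK: calculated 182.1 vs reported 182.1 → residual 0.0 km
  RID: calculated 126.1 vs reported 164.4 → residual 38.3 km
HAWA, MNV, BRK are mutually consistent (residuals ≈ 0); RID is off by 38.3 km.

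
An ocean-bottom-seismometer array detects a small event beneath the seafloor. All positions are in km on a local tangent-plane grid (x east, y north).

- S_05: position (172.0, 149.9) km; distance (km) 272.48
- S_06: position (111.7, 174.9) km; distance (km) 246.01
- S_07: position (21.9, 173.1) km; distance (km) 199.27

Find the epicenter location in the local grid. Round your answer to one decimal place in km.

-45.3 km east, -14.5 km north

Circle about each station: (x − 172.0)² + (y − 149.9)² = 272.48²; (x − 111.7)² + (y − 174.9)² = 246.01²; (x − 21.9)² + (y − 173.1)² = 199.27².
Subtracting pairs of circle equations eliminates x²+y² and gives linear equations (the radical axes):
-120.6 x + 50.0 y = 4737.32
-300.2 x + 46.4 y = 12926.03
Solving the 2×2 system: x ≈ -45.3, y ≈ -14.5 km.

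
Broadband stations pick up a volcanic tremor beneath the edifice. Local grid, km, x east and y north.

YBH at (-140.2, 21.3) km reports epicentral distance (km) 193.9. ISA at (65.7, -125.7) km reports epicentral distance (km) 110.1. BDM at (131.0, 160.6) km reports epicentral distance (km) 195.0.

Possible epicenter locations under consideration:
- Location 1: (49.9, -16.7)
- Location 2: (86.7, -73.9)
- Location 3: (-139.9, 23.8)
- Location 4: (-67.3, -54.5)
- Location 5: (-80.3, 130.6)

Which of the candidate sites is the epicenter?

For each candidate, compare |candidate − station| to the reported distance:
Location 1: residuals YBH 0.0, ISA 0.0, BDM 0.0 → max 0.0 km
Location 2: residuals YBH 52.2, ISA 54.2, BDM 43.6 → max 54.2 km
Location 3: residuals YBH 191.4, ISA 144.1, BDM 108.5 → max 191.4 km
Location 4: residuals YBH 88.7, ISA 40.8, BDM 97.6 → max 97.6 km
Location 5: residuals YBH 69.3, ISA 184.9, BDM 18.4 → max 184.9 km
Only Location 1 has all residuals ≈ 0.

Location 1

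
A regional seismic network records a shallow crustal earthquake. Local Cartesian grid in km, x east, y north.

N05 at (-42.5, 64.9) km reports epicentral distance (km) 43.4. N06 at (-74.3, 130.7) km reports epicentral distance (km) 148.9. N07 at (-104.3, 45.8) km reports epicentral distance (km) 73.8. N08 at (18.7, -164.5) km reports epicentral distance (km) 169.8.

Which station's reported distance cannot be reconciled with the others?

Solve using three stations at a time. Using N06, N07, N08 (subtract circle equations pairwise → linear system) gives (x, y) ≈ (-67.2, -18.0).
Distances from that point to each station vs reported:
  N05: calculated 86.6 vs reported 43.4 → residual 43.2 km
  N06: calculated 148.9 vs reported 148.9 → residual 0.0 km
  N07: calculated 73.8 vs reported 73.8 → residual 0.0 km
  N08: calculated 169.8 vs reported 169.8 → residual 0.0 km
N06, N07, N08 are mutually consistent (residuals ≈ 0); N05 is off by 43.2 km.

N05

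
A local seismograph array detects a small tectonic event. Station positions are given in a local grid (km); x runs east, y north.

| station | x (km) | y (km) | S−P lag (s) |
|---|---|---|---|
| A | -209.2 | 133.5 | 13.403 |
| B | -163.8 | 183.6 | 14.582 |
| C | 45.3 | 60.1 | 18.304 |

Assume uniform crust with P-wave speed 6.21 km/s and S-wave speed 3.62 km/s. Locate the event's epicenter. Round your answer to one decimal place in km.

Distance from S−P lag: d = Δt · v_P v_S / (v_P − v_S) = Δt · (6.21·3.62)/(6.21−3.62) ≈ 8.6796·Δt.
So d_A = 116.33, d_B = 126.57, d_C = 158.87 km.
Circle about each station: (x + 209.2)² + (y − 133.5)² = 116.33²; (x + 163.8)² + (y − 183.6)² = 126.57²; (x − 45.3)² + (y − 60.1)² = 158.87².
Subtracting pairs of circle equations eliminates x²+y² and gives linear equations (the radical axes):
90.8 x + 100.2 y = -3534.79
509.0 x − 146.8 y = -67629.80
Solving the 2×2 system: x ≈ -113.4, y ≈ 67.5 km.

x ≈ -113.4 km, y ≈ 67.5 km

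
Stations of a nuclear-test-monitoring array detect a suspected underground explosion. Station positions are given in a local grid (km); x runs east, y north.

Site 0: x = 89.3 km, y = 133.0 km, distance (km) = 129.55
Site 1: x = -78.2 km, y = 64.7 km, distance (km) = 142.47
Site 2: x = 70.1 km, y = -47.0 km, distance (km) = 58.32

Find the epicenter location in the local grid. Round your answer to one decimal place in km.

(52.8, 8.7)

Circle about each station: (x − 89.3)² + (y − 133.0)² = 129.55²; (x + 78.2)² + (y − 64.7)² = 142.47²; (x − 70.1)² + (y + 47.0)² = 58.32².
Subtracting the Site 0 equation from the Site 1 and Site 2 equations removes the quadratic terms:
-335.0 x − 136.6 y = -18876.66
-38.4 x − 360.0 y = -5158.50
Solving the 2×2 system: x ≈ 52.8, y ≈ 8.7 km.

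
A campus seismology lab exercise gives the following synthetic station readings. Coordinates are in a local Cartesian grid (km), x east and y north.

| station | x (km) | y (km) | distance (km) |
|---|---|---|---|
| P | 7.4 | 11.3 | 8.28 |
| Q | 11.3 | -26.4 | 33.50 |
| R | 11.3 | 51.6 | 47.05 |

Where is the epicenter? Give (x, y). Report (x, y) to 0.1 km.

(1.4, 5.6)

Circle about each station: (x − 7.4)² + (y − 11.3)² = 8.28²; (x − 11.3)² + (y + 26.4)² = 33.50²; (x − 11.3)² + (y − 51.6)² = 47.05².
Subtracting pairs of circle equations eliminates x²+y² and gives linear equations (the radical axes):
7.8 x − 75.4 y = -411.49
7.8 x + 80.6 y = 462.66
Solving the 2×2 system: x ≈ 1.4, y ≈ 5.6 km.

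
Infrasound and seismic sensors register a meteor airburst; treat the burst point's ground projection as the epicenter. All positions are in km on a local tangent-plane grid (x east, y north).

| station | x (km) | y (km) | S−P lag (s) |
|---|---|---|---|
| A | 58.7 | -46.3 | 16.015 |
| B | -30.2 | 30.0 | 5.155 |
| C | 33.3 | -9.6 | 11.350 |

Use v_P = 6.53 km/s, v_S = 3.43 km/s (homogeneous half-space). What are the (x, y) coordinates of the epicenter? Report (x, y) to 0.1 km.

Distance from S−P lag: d = Δt · v_P v_S / (v_P − v_S) = Δt · (6.53·3.43)/(6.53−3.43) ≈ 7.2251·Δt.
So d_A = 115.71, d_B = 37.25, d_C = 82.01 km.
Circle about each station: (x − 58.7)² + (y + 46.3)² = 115.71²; (x + 30.2)² + (y − 30.0)² = 37.25²; (x − 33.3)² + (y + 9.6)² = 82.01².
Subtracting the A equation from the B and C equations removes the quadratic terms:
-177.8 x + 152.6 y = 8223.90
-50.8 x + 73.4 y = 2274.83
Solving the 2×2 system: x ≈ -48.4, y ≈ -2.5 km.

x ≈ -48.4 km, y ≈ -2.5 km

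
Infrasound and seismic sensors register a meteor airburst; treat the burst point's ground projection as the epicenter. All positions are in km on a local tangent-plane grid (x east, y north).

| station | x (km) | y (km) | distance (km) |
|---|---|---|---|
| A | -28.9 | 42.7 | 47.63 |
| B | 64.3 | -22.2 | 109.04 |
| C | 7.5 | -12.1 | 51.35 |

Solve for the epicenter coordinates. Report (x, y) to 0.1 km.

-43.0 km east, -2.8 km north

Circle about each station: (x + 28.9)² + (y − 42.7)² = 47.63²; (x − 64.3)² + (y + 22.2)² = 109.04²; (x − 7.5)² + (y + 12.1)² = 51.35².
Subtracting pairs of circle equations eliminates x²+y² and gives linear equations (the radical axes):
186.4 x − 129.8 y = -7652.27
72.8 x − 109.6 y = -2824.05
Solving the 2×2 system: x ≈ -43.0, y ≈ -2.8 km.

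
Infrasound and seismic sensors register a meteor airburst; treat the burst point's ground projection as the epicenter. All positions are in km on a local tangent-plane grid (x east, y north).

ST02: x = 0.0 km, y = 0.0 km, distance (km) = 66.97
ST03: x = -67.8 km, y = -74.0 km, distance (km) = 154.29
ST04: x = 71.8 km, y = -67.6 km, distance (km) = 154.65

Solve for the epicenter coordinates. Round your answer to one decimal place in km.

-4.7 km east, 66.8 km north

Circle about each station: x² + y² = 66.97²; (x + 67.8)² + (y + 74.0)² = 154.29²; (x − 71.8)² + (y + 67.6)² = 154.65².
Subtracting the ST02 equation from the ST03 and ST04 equations removes the quadratic terms:
-135.6 x − 148.0 y = -9247.58
143.6 x − 135.2 y = -9706.64
Solving the 2×2 system: x ≈ -4.7, y ≈ 66.8 km.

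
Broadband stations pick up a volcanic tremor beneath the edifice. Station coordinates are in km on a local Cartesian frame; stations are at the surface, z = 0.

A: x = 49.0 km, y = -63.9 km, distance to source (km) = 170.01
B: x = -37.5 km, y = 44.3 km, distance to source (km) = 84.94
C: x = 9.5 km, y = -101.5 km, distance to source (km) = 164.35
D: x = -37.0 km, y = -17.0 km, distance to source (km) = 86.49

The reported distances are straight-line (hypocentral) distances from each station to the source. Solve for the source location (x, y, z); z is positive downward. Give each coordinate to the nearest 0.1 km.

(-88.1, 15.4, 61.8)

Each station gives a sphere (x−x_i)² + (y−y_i)² + z² = d_i² (stations at z=0).
Subtracting the A sphere from B and C: z² cancels, leaving linear equations in x and y:
-173.0 x + 216.4 y = 18573.13
-79.0 x − 75.2 y = 5800.77
Solving: x ≈ -88.091, y ≈ 15.404 km (keep extra digits for the depth step; rounded: -88.1, 15.4).
Then from the A sphere: z² = 170.01² − (x − 49.0)² − (y + 63.9)² with x = -88.091, y = 15.404, so z ≈ 61.809 ≈ 61.8 km.
Check against D (with the unrounded solution): distance 86.49 ≈ 86.49 km. ✓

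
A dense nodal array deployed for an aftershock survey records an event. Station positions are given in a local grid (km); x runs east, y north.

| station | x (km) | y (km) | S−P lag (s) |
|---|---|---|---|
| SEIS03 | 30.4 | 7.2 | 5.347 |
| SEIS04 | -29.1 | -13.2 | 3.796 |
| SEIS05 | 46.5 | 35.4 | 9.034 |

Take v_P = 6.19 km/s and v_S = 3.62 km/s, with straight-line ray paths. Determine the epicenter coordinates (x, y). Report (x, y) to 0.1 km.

Distance from S−P lag: d = Δt · v_P v_S / (v_P − v_S) = Δt · (6.19·3.62)/(6.19−3.62) ≈ 8.7190·Δt.
So d_SEIS03 = 46.62, d_SEIS04 = 33.10, d_SEIS05 = 78.77 km.
Circle about each station: (x − 30.4)² + (y − 7.2)² = 46.62²; (x + 29.1)² + (y + 13.2)² = 33.10²; (x − 46.5)² + (y − 35.4)² = 78.77².
Subtracting pairs of circle equations eliminates x²+y² and gives linear equations (the radical axes):
-119.0 x − 40.8 y = 1122.86
32.2 x + 56.4 y = -1591.88
Solving the 2×2 system: x ≈ 0.3, y ≈ -28.4 km.

0.3 km east, -28.4 km north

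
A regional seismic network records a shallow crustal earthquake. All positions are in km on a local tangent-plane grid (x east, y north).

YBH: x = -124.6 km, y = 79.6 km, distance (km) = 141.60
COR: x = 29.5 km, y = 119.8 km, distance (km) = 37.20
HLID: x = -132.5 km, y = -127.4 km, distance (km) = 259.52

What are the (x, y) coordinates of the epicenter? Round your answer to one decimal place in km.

x ≈ 16.9 km, y ≈ 84.8 km

Circle about each station: (x + 124.6)² + (y − 79.6)² = 141.60²; (x − 29.5)² + (y − 119.8)² = 37.20²; (x + 132.5)² + (y + 127.4)² = 259.52².
Subtracting the YBH equation from the COR and HLID equations removes the quadratic terms:
308.2 x + 80.4 y = 12027.69
-15.8 x − 414.0 y = -35374.38
Solving the 2×2 system: x ≈ 16.9, y ≈ 84.8 km.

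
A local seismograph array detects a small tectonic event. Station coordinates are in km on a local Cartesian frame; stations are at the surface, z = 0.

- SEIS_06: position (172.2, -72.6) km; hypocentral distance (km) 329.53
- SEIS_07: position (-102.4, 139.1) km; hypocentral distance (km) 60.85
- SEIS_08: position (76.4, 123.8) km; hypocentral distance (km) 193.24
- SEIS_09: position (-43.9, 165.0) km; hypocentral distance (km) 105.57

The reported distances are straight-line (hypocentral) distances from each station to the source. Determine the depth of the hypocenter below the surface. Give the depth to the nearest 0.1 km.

Each station gives a sphere (x−x_i)² + (y−y_i)² + z² = d_i² (stations at z=0).
Subtracting the SEIS_06 sphere from SEIS_07 and SEIS_08: z² cancels, leaving linear equations in x and y:
-549.2 x + 423.4 y = 99798.27
-191.6 x + 392.8 y = 57488.12
Solving: x ≈ -110.401, y ≈ 92.503 km (keep extra digits for the depth step; rounded: -110.4, 92.5).
Then from the SEIS_06 sphere: z² = 329.53² − (x − 172.2)² − (y + 72.6)² with x = -110.401, y = 92.503, so z ≈ 38.311 ≈ 38.3 km.
Check against SEIS_09 (with the unrounded solution): distance 105.57 ≈ 105.57 km. ✓

depth ≈ 38.3 km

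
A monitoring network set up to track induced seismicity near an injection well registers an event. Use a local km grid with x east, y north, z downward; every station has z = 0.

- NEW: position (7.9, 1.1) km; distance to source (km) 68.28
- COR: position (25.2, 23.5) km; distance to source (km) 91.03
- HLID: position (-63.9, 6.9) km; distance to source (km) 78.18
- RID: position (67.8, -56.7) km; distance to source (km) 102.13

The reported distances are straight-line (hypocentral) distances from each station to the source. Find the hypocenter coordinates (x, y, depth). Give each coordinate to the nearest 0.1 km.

Each station gives a sphere (x−x_i)² + (y−y_i)² + z² = d_i² (stations at z=0).
Subtracting the NEW sphere from COR and HLID: z² cancels, leaving linear equations in x and y:
34.6 x + 44.8 y = -2500.63
-143.6 x + 11.6 y = 2617.25
Solving: x ≈ -21.400, y ≈ -39.290 km (keep extra digits for the depth step; rounded: -21.4, -39.3).
Then from the NEW sphere: z² = 68.28² − (x − 7.9)² − (y − 1.1)² with x = -21.400, y = -39.290, so z ≈ 46.608 ≈ 46.6 km.
Check against RID (with the unrounded solution): distance 102.14 ≈ 102.13 km. ✓

x ≈ -21.4 km, y ≈ -39.3 km, depth ≈ 46.6 km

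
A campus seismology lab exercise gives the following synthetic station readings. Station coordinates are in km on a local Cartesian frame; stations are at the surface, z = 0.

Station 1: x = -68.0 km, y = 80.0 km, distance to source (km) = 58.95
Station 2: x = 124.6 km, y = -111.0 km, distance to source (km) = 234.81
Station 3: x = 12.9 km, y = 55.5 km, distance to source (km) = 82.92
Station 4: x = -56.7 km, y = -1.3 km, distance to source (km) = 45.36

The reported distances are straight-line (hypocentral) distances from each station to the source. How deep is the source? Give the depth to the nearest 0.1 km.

z ≈ 31.7 km

Each station gives a sphere (x−x_i)² + (y−y_i)² + z² = d_i² (stations at z=0).
Subtracting the Station 1 sphere from Station 2 and Station 3: z² cancels, leaving linear equations in x and y:
385.2 x − 382.0 y = -34838.47
161.8 x − 49.0 y = -11177.96
Solving: x ≈ -59.696, y ≈ 31.005 km (keep extra digits for the depth step; rounded: -59.7, 31.0).
Then from the Station 1 sphere: z² = 58.95² − (x + 68.0)² − (y − 80.0)² with x = -59.696, y = 31.005, so z ≈ 31.712 ≈ 31.7 km.
Check against Station 4 (with the unrounded solution): distance 45.37 ≈ 45.36 km. ✓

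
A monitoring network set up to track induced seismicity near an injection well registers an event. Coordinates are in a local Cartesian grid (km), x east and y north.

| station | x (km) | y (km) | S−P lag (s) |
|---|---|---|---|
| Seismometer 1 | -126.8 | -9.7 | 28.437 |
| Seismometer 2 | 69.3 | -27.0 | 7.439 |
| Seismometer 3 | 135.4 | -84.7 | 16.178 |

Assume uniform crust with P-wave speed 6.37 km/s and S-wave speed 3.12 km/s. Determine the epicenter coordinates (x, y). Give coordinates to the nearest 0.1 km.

Distance from S−P lag: d = Δt · v_P v_S / (v_P − v_S) = Δt · (6.37·3.12)/(6.37−3.12) ≈ 6.1152·Δt.
So d_Seismometer 1 = 173.90, d_Seismometer 2 = 45.49, d_Seismometer 3 = 98.93 km.
Circle about each station: (x + 126.8)² + (y + 9.7)² = 173.90²; (x − 69.3)² + (y + 27.0)² = 45.49²; (x − 135.4)² + (y + 84.7)² = 98.93².
Subtracting pairs of circle equations eliminates x²+y² and gives linear equations (the radical axes):
392.2 x − 34.6 y = 17531.03
524.4 x − 150.0 y = 29788.99
Solving the 2×2 system: x ≈ 39.3, y ≈ -61.2 km.

(39.3, -61.2)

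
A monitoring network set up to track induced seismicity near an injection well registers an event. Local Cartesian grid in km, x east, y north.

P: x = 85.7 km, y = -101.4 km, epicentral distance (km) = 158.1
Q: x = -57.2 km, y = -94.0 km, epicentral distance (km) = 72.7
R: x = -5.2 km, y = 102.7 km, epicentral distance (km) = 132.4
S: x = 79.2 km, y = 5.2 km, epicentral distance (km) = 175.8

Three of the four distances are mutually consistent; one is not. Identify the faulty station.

S

Solve using three stations at a time. Using P, Q, R (subtract circle equations pairwise → linear system) gives (x, y) ≈ (-50.8, -21.6).
Distances from that point to each station vs reported:
  P: calculated 158.1 vs reported 158.1 → residual 0.0 km
  Q: calculated 72.7 vs reported 72.7 → residual 0.0 km
  R: calculated 132.4 vs reported 132.4 → residual 0.0 km
  S: calculated 132.7 vs reported 175.8 → residual 43.1 km
P, Q, R are mutually consistent (residuals ≈ 0); S is off by 43.1 km.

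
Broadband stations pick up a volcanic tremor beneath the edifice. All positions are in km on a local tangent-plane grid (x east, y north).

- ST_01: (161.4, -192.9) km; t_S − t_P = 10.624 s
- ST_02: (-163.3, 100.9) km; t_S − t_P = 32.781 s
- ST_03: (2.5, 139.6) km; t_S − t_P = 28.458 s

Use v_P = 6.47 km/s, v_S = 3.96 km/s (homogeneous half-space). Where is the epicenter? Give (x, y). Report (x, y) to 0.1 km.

Distance from S−P lag: d = Δt · v_P v_S / (v_P − v_S) = Δt · (6.47·3.96)/(6.47−3.96) ≈ 10.2076·Δt.
So d_ST_01 = 108.45, d_ST_02 = 334.62, d_ST_03 = 290.49 km.
Circle about each station: (x − 161.4)² + (y + 192.9)² = 108.45²; (x + 163.3)² + (y − 100.9)² = 334.62²; (x − 2.5)² + (y − 139.6)² = 290.49².
Subtracting pairs of circle equations eliminates x²+y² and gives linear equations (the radical axes):
-649.4 x + 587.6 y = -126621.81
-317.8 x + 665.0 y = -116389.00
Solving the 2×2 system: x ≈ 64.5, y ≈ -144.2 km.

64.5 km east, -144.2 km north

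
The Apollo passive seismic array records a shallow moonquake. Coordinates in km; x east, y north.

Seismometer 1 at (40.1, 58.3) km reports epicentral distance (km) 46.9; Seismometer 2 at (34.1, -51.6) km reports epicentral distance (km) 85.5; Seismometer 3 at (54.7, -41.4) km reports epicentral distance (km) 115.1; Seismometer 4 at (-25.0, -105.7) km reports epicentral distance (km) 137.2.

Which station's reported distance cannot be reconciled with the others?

Seismometer 3

Solve using three stations at a time. Using Seismometer 1, Seismometer 2, Seismometer 4 (subtract circle equations pairwise → linear system) gives (x, y) ≈ (4.0, 28.4).
Distances from that point to each station vs reported:
  Seismometer 1: calculated 46.9 vs reported 46.9 → residual 0.0 km
  Seismometer 2: calculated 85.5 vs reported 85.5 → residual 0.0 km
  Seismometer 3: calculated 86.3 vs reported 115.1 → residual 28.8 km
  Seismometer 4: calculated 137.2 vs reported 137.2 → residual 0.0 km
Seismometer 1, Seismometer 2, Seismometer 4 are mutually consistent (residuals ≈ 0); Seismometer 3 is off by 28.8 km.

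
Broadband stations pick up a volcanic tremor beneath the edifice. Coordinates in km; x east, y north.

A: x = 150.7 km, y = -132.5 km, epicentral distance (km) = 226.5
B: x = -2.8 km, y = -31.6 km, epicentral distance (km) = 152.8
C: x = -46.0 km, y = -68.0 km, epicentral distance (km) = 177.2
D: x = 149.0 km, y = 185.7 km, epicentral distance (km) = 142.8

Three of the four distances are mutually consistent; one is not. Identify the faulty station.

B

Solve using three stations at a time. Using A, C, D (subtract circle equations pairwise → linear system) gives (x, y) ≈ (59.1, 74.7).
Distances from that point to each station vs reported:
  A: calculated 226.5 vs reported 226.5 → residual 0.0 km
  B: calculated 123.0 vs reported 152.8 → residual 29.8 km
  C: calculated 177.2 vs reported 177.2 → residual 0.0 km
  D: calculated 142.8 vs reported 142.8 → residual 0.0 km
A, C, D are mutually consistent (residuals ≈ 0); B is off by 29.8 km.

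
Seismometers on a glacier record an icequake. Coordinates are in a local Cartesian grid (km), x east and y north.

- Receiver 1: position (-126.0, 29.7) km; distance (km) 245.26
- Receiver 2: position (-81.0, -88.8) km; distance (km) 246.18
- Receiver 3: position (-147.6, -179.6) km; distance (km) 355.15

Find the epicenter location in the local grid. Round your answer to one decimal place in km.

Circle about each station: (x + 126.0)² + (y − 29.7)² = 245.26²; (x + 81.0)² + (y + 88.8)² = 246.18²; (x + 147.6)² + (y + 179.6)² = 355.15².
Subtracting the Receiver 1 equation from the Receiver 2 and Receiver 3 equations removes the quadratic terms:
90.0 x − 237.0 y = -2763.77
-43.2 x − 418.6 y = -28695.22
Solving the 2×2 system: x ≈ 117.8, y ≈ 56.4 km.

(117.8, 56.4)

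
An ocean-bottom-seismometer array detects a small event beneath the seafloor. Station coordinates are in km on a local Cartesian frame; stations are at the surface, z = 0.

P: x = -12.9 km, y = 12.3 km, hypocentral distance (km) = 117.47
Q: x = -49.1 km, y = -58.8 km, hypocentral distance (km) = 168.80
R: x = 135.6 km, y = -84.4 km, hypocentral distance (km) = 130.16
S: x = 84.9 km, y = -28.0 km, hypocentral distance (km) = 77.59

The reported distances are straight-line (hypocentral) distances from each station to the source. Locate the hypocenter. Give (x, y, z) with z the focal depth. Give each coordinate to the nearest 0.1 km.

x ≈ 87.2 km, y ≈ 19.9 km, depth ≈ 61.0 km

Each station gives a sphere (x−x_i)² + (y−y_i)² + z² = d_i² (stations at z=0).
Subtracting the P sphere from Q and R: z² cancels, leaving linear equations in x and y:
-72.4 x − 142.2 y = -9143.69
297.0 x − 193.4 y = 22050.60
Solving: x ≈ 87.204, y ≈ 19.902 km (keep extra digits for the depth step; rounded: 87.2, 19.9).
Then from the P sphere: z² = 117.47² − (x + 12.9)² − (y − 12.3)² with x = 87.204, y = 19.902, so z ≈ 60.997 ≈ 61.0 km.
Check against S (with the unrounded solution): distance 77.59 ≈ 77.59 km. ✓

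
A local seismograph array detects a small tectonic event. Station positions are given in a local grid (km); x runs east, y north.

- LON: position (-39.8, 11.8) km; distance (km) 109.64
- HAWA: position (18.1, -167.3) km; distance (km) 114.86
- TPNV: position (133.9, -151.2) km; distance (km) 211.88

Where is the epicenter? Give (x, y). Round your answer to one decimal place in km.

-70.0 km east, -93.6 km north

Circle about each station: (x + 39.8)² + (y − 11.8)² = 109.64²; (x − 18.1)² + (y + 167.3)² = 114.86²; (x − 133.9)² + (y + 151.2)² = 211.88².
Subtracting pairs of circle equations eliminates x²+y² and gives linear equations (the radical axes):
115.8 x − 358.2 y = 25421.73
347.4 x − 326.0 y = 6195.17
Solving the 2×2 system: x ≈ -70.0, y ≈ -93.6 km.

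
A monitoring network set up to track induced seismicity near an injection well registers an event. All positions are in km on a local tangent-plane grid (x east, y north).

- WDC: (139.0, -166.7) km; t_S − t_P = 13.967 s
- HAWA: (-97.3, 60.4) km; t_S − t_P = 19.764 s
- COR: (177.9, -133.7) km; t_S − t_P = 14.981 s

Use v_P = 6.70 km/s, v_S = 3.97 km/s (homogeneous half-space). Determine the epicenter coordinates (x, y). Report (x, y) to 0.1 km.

x ≈ 49.6 km, y ≈ -64.1 km

Distance from S−P lag: d = Δt · v_P v_S / (v_P − v_S) = Δt · (6.70·3.97)/(6.70−3.97) ≈ 9.7432·Δt.
So d_WDC = 136.08, d_HAWA = 192.57, d_COR = 145.96 km.
Circle about each station: (x − 139.0)² + (y + 166.7)² = 136.08²; (x + 97.3)² + (y − 60.4)² = 192.57²; (x − 177.9)² + (y + 133.7)² = 145.96².
Subtracting pairs of circle equations eliminates x²+y² and gives linear equations (the radical axes):
-472.6 x + 454.2 y = -52559.88
77.8 x + 66.0 y = -372.35
Solving the 2×2 system: x ≈ 49.6, y ≈ -64.1 km.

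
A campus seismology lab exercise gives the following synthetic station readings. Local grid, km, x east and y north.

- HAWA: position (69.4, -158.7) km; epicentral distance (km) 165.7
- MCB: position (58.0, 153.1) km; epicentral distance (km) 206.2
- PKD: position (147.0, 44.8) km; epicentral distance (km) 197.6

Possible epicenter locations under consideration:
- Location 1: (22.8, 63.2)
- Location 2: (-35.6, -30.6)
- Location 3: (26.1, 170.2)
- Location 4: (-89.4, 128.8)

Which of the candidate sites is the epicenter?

For each candidate, compare |candidate − station| to the reported distance:
Location 1: residuals HAWA 61.0, MCB 109.7, PKD 72.0 → max 109.7 km
Location 2: residuals HAWA 0.1, MCB 0.0, PKD 0.0 → max 0.1 km
Location 3: residuals HAWA 166.0, MCB 170.0, PKD 23.4 → max 170.0 km
Location 4: residuals HAWA 162.7, MCB 56.8, PKD 53.3 → max 162.7 km
Only Location 2 has all residuals ≈ 0.

Location 2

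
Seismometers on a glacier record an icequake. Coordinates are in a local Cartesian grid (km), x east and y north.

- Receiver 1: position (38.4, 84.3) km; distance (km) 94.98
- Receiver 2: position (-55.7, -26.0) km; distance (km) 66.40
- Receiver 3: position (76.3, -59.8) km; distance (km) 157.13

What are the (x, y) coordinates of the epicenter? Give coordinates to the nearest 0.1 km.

Circle about each station: (x − 38.4)² + (y − 84.3)² = 94.98²; (x + 55.7)² + (y + 26.0)² = 66.40²; (x − 76.3)² + (y + 59.8)² = 157.13².
Subtracting the Receiver 1 equation from the Receiver 2 and Receiver 3 equations removes the quadratic terms:
-188.2 x − 220.6 y = -190.32
75.8 x − 288.2 y = -14851.96
Solving the 2×2 system: x ≈ -45.4, y ≈ 39.6 km.
Check against Receiver 1 (with the unrounded x, y): √((x − 38.4)²+(y − 84.3)²) = 94.98 ≈ 94.98 km. ✓

x ≈ -45.4 km, y ≈ 39.6 km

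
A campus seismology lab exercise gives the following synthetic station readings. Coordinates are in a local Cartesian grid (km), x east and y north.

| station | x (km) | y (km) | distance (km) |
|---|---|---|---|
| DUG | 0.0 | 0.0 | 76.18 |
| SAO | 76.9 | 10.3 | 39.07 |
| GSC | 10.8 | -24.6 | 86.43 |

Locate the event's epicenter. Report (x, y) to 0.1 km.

x ≈ 60.8 km, y ≈ 45.9 km

Circle about each station: x² + y² = 76.18²; (x − 76.9)² + (y − 10.3)² = 39.07²; (x − 10.8)² + (y + 24.6)² = 86.43².
Subtracting the DUG equation from the SAO and GSC equations removes the quadratic terms:
153.8 x + 20.6 y = 10296.63
21.6 x − 49.2 y = -944.95
Solving the 2×2 system: x ≈ 60.8, y ≈ 45.9 km.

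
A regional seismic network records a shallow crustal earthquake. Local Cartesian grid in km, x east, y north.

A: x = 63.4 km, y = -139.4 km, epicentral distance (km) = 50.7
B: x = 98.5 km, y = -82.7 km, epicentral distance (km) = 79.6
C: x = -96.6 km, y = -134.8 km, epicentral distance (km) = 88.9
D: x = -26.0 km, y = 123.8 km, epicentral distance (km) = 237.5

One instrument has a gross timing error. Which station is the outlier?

Solve using three stations at a time. Using A, B, D (subtract circle equations pairwise → linear system) gives (x, y) ≈ (23.2, -108.5).
Distances from that point to each station vs reported:
  A: calculated 50.7 vs reported 50.7 → residual 0.0 km
  B: calculated 79.6 vs reported 79.6 → residual 0.0 km
  C: calculated 122.7 vs reported 88.9 → residual 33.8 km
  D: calculated 237.5 vs reported 237.5 → residual 0.0 km
A, B, D are mutually consistent (residuals ≈ 0); C is off by 33.8 km.

C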